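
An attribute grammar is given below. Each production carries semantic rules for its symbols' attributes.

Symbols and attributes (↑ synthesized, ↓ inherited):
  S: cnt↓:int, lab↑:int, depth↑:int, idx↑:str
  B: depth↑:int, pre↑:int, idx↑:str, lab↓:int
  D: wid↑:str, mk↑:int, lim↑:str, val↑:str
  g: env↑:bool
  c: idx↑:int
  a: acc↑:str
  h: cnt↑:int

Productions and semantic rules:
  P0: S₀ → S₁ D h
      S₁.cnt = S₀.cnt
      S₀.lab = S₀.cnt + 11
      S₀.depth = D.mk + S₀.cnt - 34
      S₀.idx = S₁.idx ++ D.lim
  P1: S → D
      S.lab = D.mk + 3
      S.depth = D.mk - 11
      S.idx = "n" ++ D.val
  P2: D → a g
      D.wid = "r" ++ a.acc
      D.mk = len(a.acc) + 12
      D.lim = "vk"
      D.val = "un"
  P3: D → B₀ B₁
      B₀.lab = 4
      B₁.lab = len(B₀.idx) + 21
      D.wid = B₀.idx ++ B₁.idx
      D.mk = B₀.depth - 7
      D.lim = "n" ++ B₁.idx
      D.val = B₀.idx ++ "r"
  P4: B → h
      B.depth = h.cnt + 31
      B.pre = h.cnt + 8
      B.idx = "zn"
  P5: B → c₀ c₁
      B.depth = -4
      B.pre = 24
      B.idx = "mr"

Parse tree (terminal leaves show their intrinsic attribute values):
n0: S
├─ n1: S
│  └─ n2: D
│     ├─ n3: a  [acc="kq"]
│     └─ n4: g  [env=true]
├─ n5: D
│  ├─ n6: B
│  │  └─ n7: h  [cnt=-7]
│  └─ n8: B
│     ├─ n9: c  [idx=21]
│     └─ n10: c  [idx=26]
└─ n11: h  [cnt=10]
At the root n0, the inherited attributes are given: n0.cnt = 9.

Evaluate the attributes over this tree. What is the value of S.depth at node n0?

1. n0.cnt = 9  [given at root]
2. n1.cnt = 9  [S₀.cnt]
3. n3.acc = "kq"  [terminal]
4. n4.env = true  [terminal]
5. n2.wid = "rkq"  ["r" ++ a.acc]
6. n2.mk = 14  [len(a.acc) + 12]
7. n2.lim = "vk"  ["vk"]
8. n2.val = "un"  ["un"]
9. n1.lab = 17  [D.mk + 3]
10. n1.depth = 3  [D.mk - 11]
11. n1.idx = "nun"  ["n" ++ D.val]
12. n6.lab = 4  [4]
13. n7.cnt = -7  [terminal]
14. n6.depth = 24  [h.cnt + 31]
15. n6.pre = 1  [h.cnt + 8]
16. n6.idx = "zn"  ["zn"]
17. n8.lab = 23  [len(B₀.idx) + 21]
18. n9.idx = 21  [terminal]
19. n10.idx = 26  [terminal]
20. n8.depth = -4  [-4]
21. n8.pre = 24  [24]
22. n8.idx = "mr"  ["mr"]
23. n5.wid = "znmr"  [B₀.idx ++ B₁.idx]
24. n5.mk = 17  [B₀.depth - 7]
25. n5.lim = "nmr"  ["n" ++ B₁.idx]
26. n5.val = "znr"  [B₀.idx ++ "r"]
27. n11.cnt = 10  [terminal]
28. n0.lab = 20  [S₀.cnt + 11]
29. n0.depth = -8  [D.mk + S₀.cnt - 34]
30. n0.idx = "nunnmr"  [S₁.idx ++ D.lim]

-8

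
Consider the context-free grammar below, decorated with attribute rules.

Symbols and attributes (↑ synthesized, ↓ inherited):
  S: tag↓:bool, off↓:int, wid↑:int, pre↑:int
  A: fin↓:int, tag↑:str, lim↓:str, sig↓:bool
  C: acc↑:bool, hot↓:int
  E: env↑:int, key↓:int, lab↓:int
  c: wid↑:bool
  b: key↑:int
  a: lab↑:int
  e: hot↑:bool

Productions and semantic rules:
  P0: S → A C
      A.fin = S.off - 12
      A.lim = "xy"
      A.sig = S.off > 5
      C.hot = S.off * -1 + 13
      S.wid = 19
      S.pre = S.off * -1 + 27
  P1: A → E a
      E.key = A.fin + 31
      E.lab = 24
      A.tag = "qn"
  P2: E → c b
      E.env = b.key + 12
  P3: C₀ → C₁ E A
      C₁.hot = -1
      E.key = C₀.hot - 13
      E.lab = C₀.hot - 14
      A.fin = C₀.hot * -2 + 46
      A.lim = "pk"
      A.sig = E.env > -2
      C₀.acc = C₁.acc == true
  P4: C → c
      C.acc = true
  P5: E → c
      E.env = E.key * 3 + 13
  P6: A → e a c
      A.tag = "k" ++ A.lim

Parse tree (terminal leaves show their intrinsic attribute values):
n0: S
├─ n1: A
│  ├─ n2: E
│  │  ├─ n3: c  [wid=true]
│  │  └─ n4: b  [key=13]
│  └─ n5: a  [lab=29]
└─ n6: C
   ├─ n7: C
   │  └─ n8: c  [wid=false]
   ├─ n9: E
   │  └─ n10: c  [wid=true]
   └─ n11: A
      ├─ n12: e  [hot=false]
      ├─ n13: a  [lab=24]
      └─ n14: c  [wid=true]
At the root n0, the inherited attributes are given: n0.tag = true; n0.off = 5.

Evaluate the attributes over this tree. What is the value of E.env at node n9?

-2

1. n0.tag = true  [given at root]
2. n0.off = 5  [given at root]
3. n1.fin = -7  [S.off - 12]
4. n1.lim = "xy"  ["xy"]
5. n1.sig = false  [S.off > 5]
6. n2.key = 24  [A.fin + 31]
7. n2.lab = 24  [24]
8. n3.wid = true  [terminal]
9. n4.key = 13  [terminal]
10. n2.env = 25  [b.key + 12]
11. n5.lab = 29  [terminal]
12. n1.tag = "qn"  ["qn"]
13. n6.hot = 8  [S.off * -1 + 13]
14. n7.hot = -1  [-1]
15. n8.wid = false  [terminal]
16. n7.acc = true  [true]
17. n9.key = -5  [C₀.hot - 13]
18. n9.lab = -6  [C₀.hot - 14]
19. n10.wid = true  [terminal]
20. n9.env = -2  [E.key * 3 + 13]
21. n11.fin = 30  [C₀.hot * -2 + 46]
22. n11.lim = "pk"  ["pk"]
23. n11.sig = false  [E.env > -2]
24. n12.hot = false  [terminal]
25. n13.lab = 24  [terminal]
26. n14.wid = true  [terminal]
27. n11.tag = "kpk"  ["k" ++ A.lim]
28. n6.acc = true  [C₁.acc == true]
29. n0.wid = 19  [19]
30. n0.pre = 22  [S.off * -1 + 27]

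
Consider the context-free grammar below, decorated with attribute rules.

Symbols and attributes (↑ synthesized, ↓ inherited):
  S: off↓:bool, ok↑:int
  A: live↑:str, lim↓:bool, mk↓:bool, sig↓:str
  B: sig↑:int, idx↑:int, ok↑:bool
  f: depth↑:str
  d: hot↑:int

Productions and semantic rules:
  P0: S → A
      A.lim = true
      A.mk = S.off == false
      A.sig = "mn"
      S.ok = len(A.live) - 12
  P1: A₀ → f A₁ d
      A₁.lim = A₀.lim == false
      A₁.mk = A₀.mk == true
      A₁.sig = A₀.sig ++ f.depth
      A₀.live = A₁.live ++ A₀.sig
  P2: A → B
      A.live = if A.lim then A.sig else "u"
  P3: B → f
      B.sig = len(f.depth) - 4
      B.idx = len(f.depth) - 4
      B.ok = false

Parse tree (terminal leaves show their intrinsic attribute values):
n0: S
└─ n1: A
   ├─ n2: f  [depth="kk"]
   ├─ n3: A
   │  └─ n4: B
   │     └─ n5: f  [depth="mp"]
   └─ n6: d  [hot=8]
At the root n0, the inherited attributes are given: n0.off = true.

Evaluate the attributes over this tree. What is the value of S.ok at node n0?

1. n0.off = true  [given at root]
2. n1.lim = true  [true]
3. n1.mk = false  [S.off == false]
4. n1.sig = "mn"  ["mn"]
5. n2.depth = "kk"  [terminal]
6. n3.lim = false  [A₀.lim == false]
7. n3.mk = false  [A₀.mk == true]
8. n3.sig = "mnkk"  [A₀.sig ++ f.depth]
9. n5.depth = "mp"  [terminal]
10. n4.sig = -2  [len(f.depth) - 4]
11. n4.idx = -2  [len(f.depth) - 4]
12. n4.ok = false  [false]
13. n3.live = "u"  [if A.lim then A.sig else "u"]
14. n6.hot = 8  [terminal]
15. n1.live = "umn"  [A₁.live ++ A₀.sig]
16. n0.ok = -9  [len(A.live) - 12]

-9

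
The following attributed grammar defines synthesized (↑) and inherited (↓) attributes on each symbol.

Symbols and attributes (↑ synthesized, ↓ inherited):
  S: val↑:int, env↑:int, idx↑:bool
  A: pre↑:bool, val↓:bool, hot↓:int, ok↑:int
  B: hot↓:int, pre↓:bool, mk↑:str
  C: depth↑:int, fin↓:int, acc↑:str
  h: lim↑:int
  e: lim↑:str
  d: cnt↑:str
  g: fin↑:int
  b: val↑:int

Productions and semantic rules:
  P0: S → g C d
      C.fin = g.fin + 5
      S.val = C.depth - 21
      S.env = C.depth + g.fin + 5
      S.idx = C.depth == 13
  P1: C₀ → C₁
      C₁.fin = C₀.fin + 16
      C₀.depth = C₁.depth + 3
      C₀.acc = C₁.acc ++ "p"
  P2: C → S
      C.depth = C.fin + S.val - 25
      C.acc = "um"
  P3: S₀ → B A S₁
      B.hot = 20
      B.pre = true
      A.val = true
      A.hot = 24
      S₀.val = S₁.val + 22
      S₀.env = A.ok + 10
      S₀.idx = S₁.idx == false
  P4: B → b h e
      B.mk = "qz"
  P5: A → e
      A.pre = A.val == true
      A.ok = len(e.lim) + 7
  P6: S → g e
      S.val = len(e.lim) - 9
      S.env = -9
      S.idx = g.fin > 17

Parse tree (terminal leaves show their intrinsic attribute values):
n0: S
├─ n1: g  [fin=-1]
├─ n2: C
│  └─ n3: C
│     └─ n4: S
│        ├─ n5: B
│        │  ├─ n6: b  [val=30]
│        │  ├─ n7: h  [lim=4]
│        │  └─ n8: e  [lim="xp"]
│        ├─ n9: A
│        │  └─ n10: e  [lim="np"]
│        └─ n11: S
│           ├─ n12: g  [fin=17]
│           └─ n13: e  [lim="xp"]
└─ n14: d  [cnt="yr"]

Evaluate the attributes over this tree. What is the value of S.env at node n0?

17

1. n1.fin = -1  [terminal]
2. n2.fin = 4  [g.fin + 5]
3. n3.fin = 20  [C₀.fin + 16]
4. n5.hot = 20  [20]
5. n5.pre = true  [true]
6. n6.val = 30  [terminal]
7. n7.lim = 4  [terminal]
8. n8.lim = "xp"  [terminal]
9. n5.mk = "qz"  ["qz"]
10. n9.val = true  [true]
11. n9.hot = 24  [24]
12. n10.lim = "np"  [terminal]
13. n9.pre = true  [A.val == true]
14. n9.ok = 9  [len(e.lim) + 7]
15. n12.fin = 17  [terminal]
16. n13.lim = "xp"  [terminal]
17. n11.val = -7  [len(e.lim) - 9]
18. n11.env = -9  [-9]
19. n11.idx = false  [g.fin > 17]
20. n4.val = 15  [S₁.val + 22]
21. n4.env = 19  [A.ok + 10]
22. n4.idx = true  [S₁.idx == false]
23. n3.depth = 10  [C.fin + S.val - 25]
24. n3.acc = "um"  ["um"]
25. n2.depth = 13  [C₁.depth + 3]
26. n2.acc = "ump"  [C₁.acc ++ "p"]
27. n14.cnt = "yr"  [terminal]
28. n0.val = -8  [C.depth - 21]
29. n0.env = 17  [C.depth + g.fin + 5]
30. n0.idx = true  [C.depth == 13]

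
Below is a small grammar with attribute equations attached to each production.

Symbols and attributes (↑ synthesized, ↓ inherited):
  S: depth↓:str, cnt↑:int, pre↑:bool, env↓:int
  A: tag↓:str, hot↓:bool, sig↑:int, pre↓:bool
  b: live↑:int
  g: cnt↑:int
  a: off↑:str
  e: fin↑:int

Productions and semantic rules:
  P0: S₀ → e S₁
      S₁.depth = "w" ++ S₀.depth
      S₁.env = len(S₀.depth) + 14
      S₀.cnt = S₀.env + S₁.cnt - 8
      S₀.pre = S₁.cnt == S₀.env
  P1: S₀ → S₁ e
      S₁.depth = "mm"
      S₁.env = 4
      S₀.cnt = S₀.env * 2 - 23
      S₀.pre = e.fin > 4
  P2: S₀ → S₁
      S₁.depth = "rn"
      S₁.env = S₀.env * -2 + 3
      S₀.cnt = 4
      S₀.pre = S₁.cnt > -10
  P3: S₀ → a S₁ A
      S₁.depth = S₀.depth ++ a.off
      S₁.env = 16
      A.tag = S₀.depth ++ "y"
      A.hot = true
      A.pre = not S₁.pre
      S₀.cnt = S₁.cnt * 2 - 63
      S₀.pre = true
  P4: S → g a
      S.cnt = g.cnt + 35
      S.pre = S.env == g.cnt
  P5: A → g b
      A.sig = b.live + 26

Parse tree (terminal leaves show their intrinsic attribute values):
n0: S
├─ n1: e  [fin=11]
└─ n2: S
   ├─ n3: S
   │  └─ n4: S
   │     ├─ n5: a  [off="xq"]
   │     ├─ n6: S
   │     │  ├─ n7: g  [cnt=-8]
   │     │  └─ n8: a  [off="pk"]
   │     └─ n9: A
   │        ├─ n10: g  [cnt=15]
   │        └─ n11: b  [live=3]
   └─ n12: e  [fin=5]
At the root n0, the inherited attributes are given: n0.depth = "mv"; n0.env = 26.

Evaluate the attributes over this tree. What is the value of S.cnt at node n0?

1. n0.depth = "mv"  [given at root]
2. n0.env = 26  [given at root]
3. n1.fin = 11  [terminal]
4. n2.depth = "wmv"  ["w" ++ S₀.depth]
5. n2.env = 16  [len(S₀.depth) + 14]
6. n3.depth = "mm"  ["mm"]
7. n3.env = 4  [4]
8. n4.depth = "rn"  ["rn"]
9. n4.env = -5  [S₀.env * -2 + 3]
10. n5.off = "xq"  [terminal]
11. n6.depth = "rnxq"  [S₀.depth ++ a.off]
12. n6.env = 16  [16]
13. n7.cnt = -8  [terminal]
14. n8.off = "pk"  [terminal]
15. n6.cnt = 27  [g.cnt + 35]
16. n6.pre = false  [S.env == g.cnt]
17. n9.tag = "rny"  [S₀.depth ++ "y"]
18. n9.hot = true  [true]
19. n9.pre = true  [not S₁.pre]
20. n10.cnt = 15  [terminal]
21. n11.live = 3  [terminal]
22. n9.sig = 29  [b.live + 26]
23. n4.cnt = -9  [S₁.cnt * 2 - 63]
24. n4.pre = true  [true]
25. n3.cnt = 4  [4]
26. n3.pre = true  [S₁.cnt > -10]
27. n12.fin = 5  [terminal]
28. n2.cnt = 9  [S₀.env * 2 - 23]
29. n2.pre = true  [e.fin > 4]
30. n0.cnt = 27  [S₀.env + S₁.cnt - 8]
31. n0.pre = false  [S₁.cnt == S₀.env]

27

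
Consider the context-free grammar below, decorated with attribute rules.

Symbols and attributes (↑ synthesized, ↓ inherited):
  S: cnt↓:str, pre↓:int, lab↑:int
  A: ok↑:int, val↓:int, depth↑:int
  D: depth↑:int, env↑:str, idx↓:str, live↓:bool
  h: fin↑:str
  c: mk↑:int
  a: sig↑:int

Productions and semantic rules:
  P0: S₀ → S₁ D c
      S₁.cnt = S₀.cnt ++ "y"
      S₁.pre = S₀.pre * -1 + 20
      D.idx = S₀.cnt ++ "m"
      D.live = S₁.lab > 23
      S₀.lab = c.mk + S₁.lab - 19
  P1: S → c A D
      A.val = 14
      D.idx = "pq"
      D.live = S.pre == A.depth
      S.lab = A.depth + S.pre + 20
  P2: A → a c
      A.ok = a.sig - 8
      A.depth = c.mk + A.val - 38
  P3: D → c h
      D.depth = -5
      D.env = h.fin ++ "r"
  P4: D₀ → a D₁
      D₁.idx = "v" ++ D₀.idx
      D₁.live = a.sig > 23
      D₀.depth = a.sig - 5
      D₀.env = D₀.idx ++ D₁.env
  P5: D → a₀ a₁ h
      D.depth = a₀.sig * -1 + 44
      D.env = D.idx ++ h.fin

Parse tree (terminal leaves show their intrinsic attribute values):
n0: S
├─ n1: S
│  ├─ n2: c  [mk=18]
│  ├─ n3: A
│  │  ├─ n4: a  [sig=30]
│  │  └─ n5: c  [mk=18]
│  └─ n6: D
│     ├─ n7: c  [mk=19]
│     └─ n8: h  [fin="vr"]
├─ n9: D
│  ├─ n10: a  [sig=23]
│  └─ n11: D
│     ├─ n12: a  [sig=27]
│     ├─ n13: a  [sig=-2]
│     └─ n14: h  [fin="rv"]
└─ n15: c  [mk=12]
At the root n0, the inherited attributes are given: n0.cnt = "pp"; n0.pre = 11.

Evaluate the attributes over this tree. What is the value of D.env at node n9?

1. n0.cnt = "pp"  [given at root]
2. n0.pre = 11  [given at root]
3. n1.cnt = "ppy"  [S₀.cnt ++ "y"]
4. n1.pre = 9  [S₀.pre * -1 + 20]
5. n2.mk = 18  [terminal]
6. n3.val = 14  [14]
7. n4.sig = 30  [terminal]
8. n5.mk = 18  [terminal]
9. n3.ok = 22  [a.sig - 8]
10. n3.depth = -6  [c.mk + A.val - 38]
11. n6.idx = "pq"  ["pq"]
12. n6.live = false  [S.pre == A.depth]
13. n7.mk = 19  [terminal]
14. n8.fin = "vr"  [terminal]
15. n6.depth = -5  [-5]
16. n6.env = "vrr"  [h.fin ++ "r"]
17. n1.lab = 23  [A.depth + S.pre + 20]
18. n9.idx = "ppm"  [S₀.cnt ++ "m"]
19. n9.live = false  [S₁.lab > 23]
20. n10.sig = 23  [terminal]
21. n11.idx = "vppm"  ["v" ++ D₀.idx]
22. n11.live = false  [a.sig > 23]
23. n12.sig = 27  [terminal]
24. n13.sig = -2  [terminal]
25. n14.fin = "rv"  [terminal]
26. n11.depth = 17  [a₀.sig * -1 + 44]
27. n11.env = "vppmrv"  [D.idx ++ h.fin]
28. n9.depth = 18  [a.sig - 5]
29. n9.env = "ppmvppmrv"  [D₀.idx ++ D₁.env]
30. n15.mk = 12  [terminal]
31. n0.lab = 16  [c.mk + S₁.lab - 19]

"ppmvppmrv"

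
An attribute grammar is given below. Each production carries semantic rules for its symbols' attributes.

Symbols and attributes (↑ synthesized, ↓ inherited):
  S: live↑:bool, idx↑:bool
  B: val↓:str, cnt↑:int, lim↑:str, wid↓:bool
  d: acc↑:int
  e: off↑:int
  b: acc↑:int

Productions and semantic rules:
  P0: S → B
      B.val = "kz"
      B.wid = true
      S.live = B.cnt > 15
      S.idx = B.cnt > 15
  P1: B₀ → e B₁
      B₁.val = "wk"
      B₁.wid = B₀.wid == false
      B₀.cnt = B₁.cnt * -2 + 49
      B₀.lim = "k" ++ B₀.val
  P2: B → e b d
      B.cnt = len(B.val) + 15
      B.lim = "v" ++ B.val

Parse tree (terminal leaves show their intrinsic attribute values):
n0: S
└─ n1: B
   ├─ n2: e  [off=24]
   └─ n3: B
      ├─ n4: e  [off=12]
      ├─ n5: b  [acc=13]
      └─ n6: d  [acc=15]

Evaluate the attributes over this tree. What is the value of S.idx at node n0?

false

1. n1.val = "kz"  ["kz"]
2. n1.wid = true  [true]
3. n2.off = 24  [terminal]
4. n3.val = "wk"  ["wk"]
5. n3.wid = false  [B₀.wid == false]
6. n4.off = 12  [terminal]
7. n5.acc = 13  [terminal]
8. n6.acc = 15  [terminal]
9. n3.cnt = 17  [len(B.val) + 15]
10. n3.lim = "vwk"  ["v" ++ B.val]
11. n1.cnt = 15  [B₁.cnt * -2 + 49]
12. n1.lim = "kkz"  ["k" ++ B₀.val]
13. n0.live = false  [B.cnt > 15]
14. n0.idx = false  [B.cnt > 15]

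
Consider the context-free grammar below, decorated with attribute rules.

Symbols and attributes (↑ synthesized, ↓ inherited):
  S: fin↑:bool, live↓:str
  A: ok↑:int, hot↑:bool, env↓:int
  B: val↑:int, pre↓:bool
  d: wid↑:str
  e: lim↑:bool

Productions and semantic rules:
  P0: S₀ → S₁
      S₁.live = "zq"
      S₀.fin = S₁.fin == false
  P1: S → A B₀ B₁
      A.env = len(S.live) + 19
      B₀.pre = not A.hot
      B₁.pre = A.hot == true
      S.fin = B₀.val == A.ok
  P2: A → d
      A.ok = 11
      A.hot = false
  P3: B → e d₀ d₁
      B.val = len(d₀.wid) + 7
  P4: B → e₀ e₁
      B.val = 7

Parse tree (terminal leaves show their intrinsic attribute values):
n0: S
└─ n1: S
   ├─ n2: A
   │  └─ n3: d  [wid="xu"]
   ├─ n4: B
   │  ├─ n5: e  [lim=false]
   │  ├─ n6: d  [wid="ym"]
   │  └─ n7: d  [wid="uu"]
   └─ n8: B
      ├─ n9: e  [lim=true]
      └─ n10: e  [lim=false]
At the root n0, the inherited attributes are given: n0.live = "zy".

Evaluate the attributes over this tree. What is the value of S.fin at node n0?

true

1. n0.live = "zy"  [given at root]
2. n1.live = "zq"  ["zq"]
3. n2.env = 21  [len(S.live) + 19]
4. n3.wid = "xu"  [terminal]
5. n2.ok = 11  [11]
6. n2.hot = false  [false]
7. n4.pre = true  [not A.hot]
8. n5.lim = false  [terminal]
9. n6.wid = "ym"  [terminal]
10. n7.wid = "uu"  [terminal]
11. n4.val = 9  [len(d₀.wid) + 7]
12. n8.pre = false  [A.hot == true]
13. n9.lim = true  [terminal]
14. n10.lim = false  [terminal]
15. n8.val = 7  [7]
16. n1.fin = false  [B₀.val == A.ok]
17. n0.fin = true  [S₁.fin == false]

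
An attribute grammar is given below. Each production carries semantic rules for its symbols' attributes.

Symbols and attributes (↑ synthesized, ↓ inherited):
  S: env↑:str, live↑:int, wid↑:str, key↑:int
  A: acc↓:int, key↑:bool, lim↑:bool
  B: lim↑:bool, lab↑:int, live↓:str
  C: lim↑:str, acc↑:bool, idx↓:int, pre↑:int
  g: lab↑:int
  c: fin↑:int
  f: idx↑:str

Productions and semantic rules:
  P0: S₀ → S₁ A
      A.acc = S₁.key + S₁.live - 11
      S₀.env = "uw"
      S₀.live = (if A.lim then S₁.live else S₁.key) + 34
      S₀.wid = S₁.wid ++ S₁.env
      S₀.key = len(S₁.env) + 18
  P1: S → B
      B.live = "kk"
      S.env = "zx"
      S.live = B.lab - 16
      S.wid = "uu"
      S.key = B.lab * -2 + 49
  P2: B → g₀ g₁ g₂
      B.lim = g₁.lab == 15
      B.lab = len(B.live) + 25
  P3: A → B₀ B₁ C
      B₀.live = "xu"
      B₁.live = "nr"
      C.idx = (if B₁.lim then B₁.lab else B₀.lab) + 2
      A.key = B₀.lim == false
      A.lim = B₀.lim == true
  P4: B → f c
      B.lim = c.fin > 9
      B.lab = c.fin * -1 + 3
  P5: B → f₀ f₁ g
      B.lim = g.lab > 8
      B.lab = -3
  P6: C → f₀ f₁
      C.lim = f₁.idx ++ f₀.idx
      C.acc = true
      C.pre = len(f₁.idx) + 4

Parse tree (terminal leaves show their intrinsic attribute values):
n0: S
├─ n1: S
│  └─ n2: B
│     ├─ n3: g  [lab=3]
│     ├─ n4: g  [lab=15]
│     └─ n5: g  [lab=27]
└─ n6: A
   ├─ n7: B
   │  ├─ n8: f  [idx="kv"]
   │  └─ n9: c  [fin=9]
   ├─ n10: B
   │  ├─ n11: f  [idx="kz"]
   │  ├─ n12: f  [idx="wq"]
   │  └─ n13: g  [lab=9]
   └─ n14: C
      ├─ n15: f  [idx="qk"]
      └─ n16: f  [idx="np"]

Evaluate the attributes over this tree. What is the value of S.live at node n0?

1. n2.live = "kk"  ["kk"]
2. n3.lab = 3  [terminal]
3. n4.lab = 15  [terminal]
4. n5.lab = 27  [terminal]
5. n2.lim = true  [g₁.lab == 15]
6. n2.lab = 27  [len(B.live) + 25]
7. n1.env = "zx"  ["zx"]
8. n1.live = 11  [B.lab - 16]
9. n1.wid = "uu"  ["uu"]
10. n1.key = -5  [B.lab * -2 + 49]
11. n6.acc = -5  [S₁.key + S₁.live - 11]
12. n7.live = "xu"  ["xu"]
13. n8.idx = "kv"  [terminal]
14. n9.fin = 9  [terminal]
15. n7.lim = false  [c.fin > 9]
16. n7.lab = -6  [c.fin * -1 + 3]
17. n10.live = "nr"  ["nr"]
18. n11.idx = "kz"  [terminal]
19. n12.idx = "wq"  [terminal]
20. n13.lab = 9  [terminal]
21. n10.lim = true  [g.lab > 8]
22. n10.lab = -3  [-3]
23. n14.idx = -1  [(if B₁.lim then B₁.lab else B₀.lab) + 2]
24. n15.idx = "qk"  [terminal]
25. n16.idx = "np"  [terminal]
26. n14.lim = "npqk"  [f₁.idx ++ f₀.idx]
27. n14.acc = true  [true]
28. n14.pre = 6  [len(f₁.idx) + 4]
29. n6.key = true  [B₀.lim == false]
30. n6.lim = false  [B₀.lim == true]
31. n0.env = "uw"  ["uw"]
32. n0.live = 29  [(if A.lim then S₁.live else S₁.key) + 34]
33. n0.wid = "uuzx"  [S₁.wid ++ S₁.env]
34. n0.key = 20  [len(S₁.env) + 18]

29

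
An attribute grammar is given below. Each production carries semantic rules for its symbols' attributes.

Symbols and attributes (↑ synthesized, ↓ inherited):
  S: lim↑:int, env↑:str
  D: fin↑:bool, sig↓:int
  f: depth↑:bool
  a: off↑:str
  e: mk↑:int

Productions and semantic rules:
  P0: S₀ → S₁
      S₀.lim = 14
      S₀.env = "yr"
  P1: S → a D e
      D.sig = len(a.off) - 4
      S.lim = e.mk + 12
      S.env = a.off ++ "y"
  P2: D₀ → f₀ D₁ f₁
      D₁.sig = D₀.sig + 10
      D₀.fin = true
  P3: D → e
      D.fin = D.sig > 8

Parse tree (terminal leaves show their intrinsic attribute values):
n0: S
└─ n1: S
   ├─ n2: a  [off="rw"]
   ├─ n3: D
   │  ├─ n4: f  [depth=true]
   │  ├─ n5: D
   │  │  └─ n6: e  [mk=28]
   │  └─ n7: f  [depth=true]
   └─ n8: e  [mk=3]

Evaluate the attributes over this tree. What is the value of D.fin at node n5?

false

1. n2.off = "rw"  [terminal]
2. n3.sig = -2  [len(a.off) - 4]
3. n4.depth = true  [terminal]
4. n5.sig = 8  [D₀.sig + 10]
5. n6.mk = 28  [terminal]
6. n5.fin = false  [D.sig > 8]
7. n7.depth = true  [terminal]
8. n3.fin = true  [true]
9. n8.mk = 3  [terminal]
10. n1.lim = 15  [e.mk + 12]
11. n1.env = "rwy"  [a.off ++ "y"]
12. n0.lim = 14  [14]
13. n0.env = "yr"  ["yr"]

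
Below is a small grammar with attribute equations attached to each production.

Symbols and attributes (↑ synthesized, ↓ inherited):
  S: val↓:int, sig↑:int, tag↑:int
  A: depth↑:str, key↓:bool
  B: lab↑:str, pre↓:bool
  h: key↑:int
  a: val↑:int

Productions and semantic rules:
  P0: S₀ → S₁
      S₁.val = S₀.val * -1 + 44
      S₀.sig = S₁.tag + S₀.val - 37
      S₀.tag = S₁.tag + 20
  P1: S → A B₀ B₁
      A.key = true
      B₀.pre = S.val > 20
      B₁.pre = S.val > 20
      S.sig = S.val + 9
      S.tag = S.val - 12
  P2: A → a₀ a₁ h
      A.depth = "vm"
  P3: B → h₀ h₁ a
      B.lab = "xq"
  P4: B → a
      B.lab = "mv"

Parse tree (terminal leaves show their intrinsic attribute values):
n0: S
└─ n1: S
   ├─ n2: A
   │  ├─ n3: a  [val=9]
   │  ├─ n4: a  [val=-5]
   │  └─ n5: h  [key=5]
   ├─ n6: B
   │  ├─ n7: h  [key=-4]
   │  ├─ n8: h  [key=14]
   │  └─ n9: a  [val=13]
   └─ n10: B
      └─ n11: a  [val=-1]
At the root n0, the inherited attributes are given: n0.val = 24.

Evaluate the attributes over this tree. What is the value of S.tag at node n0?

1. n0.val = 24  [given at root]
2. n1.val = 20  [S₀.val * -1 + 44]
3. n2.key = true  [true]
4. n3.val = 9  [terminal]
5. n4.val = -5  [terminal]
6. n5.key = 5  [terminal]
7. n2.depth = "vm"  ["vm"]
8. n6.pre = false  [S.val > 20]
9. n7.key = -4  [terminal]
10. n8.key = 14  [terminal]
11. n9.val = 13  [terminal]
12. n6.lab = "xq"  ["xq"]
13. n10.pre = false  [S.val > 20]
14. n11.val = -1  [terminal]
15. n10.lab = "mv"  ["mv"]
16. n1.sig = 29  [S.val + 9]
17. n1.tag = 8  [S.val - 12]
18. n0.sig = -5  [S₁.tag + S₀.val - 37]
19. n0.tag = 28  [S₁.tag + 20]

28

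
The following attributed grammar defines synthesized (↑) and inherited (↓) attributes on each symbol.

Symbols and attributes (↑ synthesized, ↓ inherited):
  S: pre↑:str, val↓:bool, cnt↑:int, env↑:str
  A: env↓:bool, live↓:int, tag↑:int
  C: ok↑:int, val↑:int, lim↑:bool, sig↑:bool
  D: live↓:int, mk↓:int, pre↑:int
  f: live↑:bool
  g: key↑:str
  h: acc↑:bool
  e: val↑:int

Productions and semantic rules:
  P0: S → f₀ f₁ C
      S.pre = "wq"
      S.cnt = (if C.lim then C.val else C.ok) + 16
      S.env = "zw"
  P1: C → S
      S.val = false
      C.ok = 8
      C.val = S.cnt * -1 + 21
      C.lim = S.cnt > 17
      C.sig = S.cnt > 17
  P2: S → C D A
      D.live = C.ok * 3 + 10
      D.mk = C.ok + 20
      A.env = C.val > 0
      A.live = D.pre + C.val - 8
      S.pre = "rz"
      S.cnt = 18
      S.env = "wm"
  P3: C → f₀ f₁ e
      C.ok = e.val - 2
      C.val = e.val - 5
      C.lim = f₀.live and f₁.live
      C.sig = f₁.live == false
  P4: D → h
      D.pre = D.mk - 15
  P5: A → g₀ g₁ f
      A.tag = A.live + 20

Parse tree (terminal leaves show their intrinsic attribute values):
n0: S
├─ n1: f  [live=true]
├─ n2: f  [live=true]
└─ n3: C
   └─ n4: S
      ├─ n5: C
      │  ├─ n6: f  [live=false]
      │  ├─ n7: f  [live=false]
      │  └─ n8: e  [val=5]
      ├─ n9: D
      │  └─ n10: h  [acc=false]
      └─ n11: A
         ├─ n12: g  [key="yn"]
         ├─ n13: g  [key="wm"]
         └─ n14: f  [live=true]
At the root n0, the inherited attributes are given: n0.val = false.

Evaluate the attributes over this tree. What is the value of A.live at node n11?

1. n0.val = false  [given at root]
2. n1.live = true  [terminal]
3. n2.live = true  [terminal]
4. n4.val = false  [false]
5. n6.live = false  [terminal]
6. n7.live = false  [terminal]
7. n8.val = 5  [terminal]
8. n5.ok = 3  [e.val - 2]
9. n5.val = 0  [e.val - 5]
10. n5.lim = false  [f₀.live and f₁.live]
11. n5.sig = true  [f₁.live == false]
12. n9.live = 19  [C.ok * 3 + 10]
13. n9.mk = 23  [C.ok + 20]
14. n10.acc = false  [terminal]
15. n9.pre = 8  [D.mk - 15]
16. n11.env = false  [C.val > 0]
17. n11.live = 0  [D.pre + C.val - 8]
18. n12.key = "yn"  [terminal]
19. n13.key = "wm"  [terminal]
20. n14.live = true  [terminal]
21. n11.tag = 20  [A.live + 20]
22. n4.pre = "rz"  ["rz"]
23. n4.cnt = 18  [18]
24. n4.env = "wm"  ["wm"]
25. n3.ok = 8  [8]
26. n3.val = 3  [S.cnt * -1 + 21]
27. n3.lim = true  [S.cnt > 17]
28. n3.sig = true  [S.cnt > 17]
29. n0.pre = "wq"  ["wq"]
30. n0.cnt = 19  [(if C.lim then C.val else C.ok) + 16]
31. n0.env = "zw"  ["zw"]

0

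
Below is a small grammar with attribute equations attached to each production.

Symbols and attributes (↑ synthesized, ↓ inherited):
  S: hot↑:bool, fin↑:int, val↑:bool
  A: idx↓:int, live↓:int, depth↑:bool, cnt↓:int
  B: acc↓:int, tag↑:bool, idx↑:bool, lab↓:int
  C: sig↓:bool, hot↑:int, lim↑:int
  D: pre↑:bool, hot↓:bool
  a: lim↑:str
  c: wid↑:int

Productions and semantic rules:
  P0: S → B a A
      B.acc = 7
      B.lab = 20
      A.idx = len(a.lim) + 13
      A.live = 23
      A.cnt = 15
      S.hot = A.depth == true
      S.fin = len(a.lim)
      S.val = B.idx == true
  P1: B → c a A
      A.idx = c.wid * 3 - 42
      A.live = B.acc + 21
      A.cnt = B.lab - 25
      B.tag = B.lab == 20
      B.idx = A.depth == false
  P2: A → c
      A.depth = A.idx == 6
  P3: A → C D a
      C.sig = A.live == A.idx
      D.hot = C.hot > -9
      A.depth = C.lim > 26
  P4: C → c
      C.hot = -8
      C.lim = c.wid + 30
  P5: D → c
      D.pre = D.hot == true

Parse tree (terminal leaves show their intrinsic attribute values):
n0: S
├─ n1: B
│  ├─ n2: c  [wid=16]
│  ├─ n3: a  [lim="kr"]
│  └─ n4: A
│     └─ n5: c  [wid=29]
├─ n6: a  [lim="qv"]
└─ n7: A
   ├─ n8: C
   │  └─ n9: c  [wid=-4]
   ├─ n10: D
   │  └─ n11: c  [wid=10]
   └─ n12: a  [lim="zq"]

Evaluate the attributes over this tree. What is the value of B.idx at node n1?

false

1. n1.acc = 7  [7]
2. n1.lab = 20  [20]
3. n2.wid = 16  [terminal]
4. n3.lim = "kr"  [terminal]
5. n4.idx = 6  [c.wid * 3 - 42]
6. n4.live = 28  [B.acc + 21]
7. n4.cnt = -5  [B.lab - 25]
8. n5.wid = 29  [terminal]
9. n4.depth = true  [A.idx == 6]
10. n1.tag = true  [B.lab == 20]
11. n1.idx = false  [A.depth == false]
12. n6.lim = "qv"  [terminal]
13. n7.idx = 15  [len(a.lim) + 13]
14. n7.live = 23  [23]
15. n7.cnt = 15  [15]
16. n8.sig = false  [A.live == A.idx]
17. n9.wid = -4  [terminal]
18. n8.hot = -8  [-8]
19. n8.lim = 26  [c.wid + 30]
20. n10.hot = true  [C.hot > -9]
21. n11.wid = 10  [terminal]
22. n10.pre = true  [D.hot == true]
23. n12.lim = "zq"  [terminal]
24. n7.depth = false  [C.lim > 26]
25. n0.hot = false  [A.depth == true]
26. n0.fin = 2  [len(a.lim)]
27. n0.val = false  [B.idx == true]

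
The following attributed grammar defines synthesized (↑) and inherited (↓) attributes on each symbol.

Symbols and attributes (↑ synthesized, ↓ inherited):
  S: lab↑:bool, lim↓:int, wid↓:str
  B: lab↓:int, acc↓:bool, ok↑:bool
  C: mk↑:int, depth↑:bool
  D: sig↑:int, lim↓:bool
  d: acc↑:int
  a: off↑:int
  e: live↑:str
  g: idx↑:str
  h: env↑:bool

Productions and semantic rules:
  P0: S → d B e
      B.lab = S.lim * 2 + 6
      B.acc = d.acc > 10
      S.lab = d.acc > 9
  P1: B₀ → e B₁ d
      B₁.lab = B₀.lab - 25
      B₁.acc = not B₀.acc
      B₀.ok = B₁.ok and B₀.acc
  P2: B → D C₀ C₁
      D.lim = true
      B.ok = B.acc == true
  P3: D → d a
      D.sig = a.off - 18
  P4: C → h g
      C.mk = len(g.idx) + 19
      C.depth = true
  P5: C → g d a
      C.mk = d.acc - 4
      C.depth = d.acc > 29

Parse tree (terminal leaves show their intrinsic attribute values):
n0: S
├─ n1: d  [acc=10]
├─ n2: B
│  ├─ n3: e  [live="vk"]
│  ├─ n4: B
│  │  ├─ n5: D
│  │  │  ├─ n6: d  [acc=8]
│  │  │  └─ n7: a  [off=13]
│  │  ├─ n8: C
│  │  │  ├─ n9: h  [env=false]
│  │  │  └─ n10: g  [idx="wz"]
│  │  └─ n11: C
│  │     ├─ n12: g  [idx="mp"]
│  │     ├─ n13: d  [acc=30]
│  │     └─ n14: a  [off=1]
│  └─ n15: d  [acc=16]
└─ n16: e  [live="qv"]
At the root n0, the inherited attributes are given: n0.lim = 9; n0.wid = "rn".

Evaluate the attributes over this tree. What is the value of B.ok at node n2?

1. n0.lim = 9  [given at root]
2. n0.wid = "rn"  [given at root]
3. n1.acc = 10  [terminal]
4. n2.lab = 24  [S.lim * 2 + 6]
5. n2.acc = false  [d.acc > 10]
6. n3.live = "vk"  [terminal]
7. n4.lab = -1  [B₀.lab - 25]
8. n4.acc = true  [not B₀.acc]
9. n5.lim = true  [true]
10. n6.acc = 8  [terminal]
11. n7.off = 13  [terminal]
12. n5.sig = -5  [a.off - 18]
13. n9.env = false  [terminal]
14. n10.idx = "wz"  [terminal]
15. n8.mk = 21  [len(g.idx) + 19]
16. n8.depth = true  [true]
17. n12.idx = "mp"  [terminal]
18. n13.acc = 30  [terminal]
19. n14.off = 1  [terminal]
20. n11.mk = 26  [d.acc - 4]
21. n11.depth = true  [d.acc > 29]
22. n4.ok = true  [B.acc == true]
23. n15.acc = 16  [terminal]
24. n2.ok = false  [B₁.ok and B₀.acc]
25. n16.live = "qv"  [terminal]
26. n0.lab = true  [d.acc > 9]

false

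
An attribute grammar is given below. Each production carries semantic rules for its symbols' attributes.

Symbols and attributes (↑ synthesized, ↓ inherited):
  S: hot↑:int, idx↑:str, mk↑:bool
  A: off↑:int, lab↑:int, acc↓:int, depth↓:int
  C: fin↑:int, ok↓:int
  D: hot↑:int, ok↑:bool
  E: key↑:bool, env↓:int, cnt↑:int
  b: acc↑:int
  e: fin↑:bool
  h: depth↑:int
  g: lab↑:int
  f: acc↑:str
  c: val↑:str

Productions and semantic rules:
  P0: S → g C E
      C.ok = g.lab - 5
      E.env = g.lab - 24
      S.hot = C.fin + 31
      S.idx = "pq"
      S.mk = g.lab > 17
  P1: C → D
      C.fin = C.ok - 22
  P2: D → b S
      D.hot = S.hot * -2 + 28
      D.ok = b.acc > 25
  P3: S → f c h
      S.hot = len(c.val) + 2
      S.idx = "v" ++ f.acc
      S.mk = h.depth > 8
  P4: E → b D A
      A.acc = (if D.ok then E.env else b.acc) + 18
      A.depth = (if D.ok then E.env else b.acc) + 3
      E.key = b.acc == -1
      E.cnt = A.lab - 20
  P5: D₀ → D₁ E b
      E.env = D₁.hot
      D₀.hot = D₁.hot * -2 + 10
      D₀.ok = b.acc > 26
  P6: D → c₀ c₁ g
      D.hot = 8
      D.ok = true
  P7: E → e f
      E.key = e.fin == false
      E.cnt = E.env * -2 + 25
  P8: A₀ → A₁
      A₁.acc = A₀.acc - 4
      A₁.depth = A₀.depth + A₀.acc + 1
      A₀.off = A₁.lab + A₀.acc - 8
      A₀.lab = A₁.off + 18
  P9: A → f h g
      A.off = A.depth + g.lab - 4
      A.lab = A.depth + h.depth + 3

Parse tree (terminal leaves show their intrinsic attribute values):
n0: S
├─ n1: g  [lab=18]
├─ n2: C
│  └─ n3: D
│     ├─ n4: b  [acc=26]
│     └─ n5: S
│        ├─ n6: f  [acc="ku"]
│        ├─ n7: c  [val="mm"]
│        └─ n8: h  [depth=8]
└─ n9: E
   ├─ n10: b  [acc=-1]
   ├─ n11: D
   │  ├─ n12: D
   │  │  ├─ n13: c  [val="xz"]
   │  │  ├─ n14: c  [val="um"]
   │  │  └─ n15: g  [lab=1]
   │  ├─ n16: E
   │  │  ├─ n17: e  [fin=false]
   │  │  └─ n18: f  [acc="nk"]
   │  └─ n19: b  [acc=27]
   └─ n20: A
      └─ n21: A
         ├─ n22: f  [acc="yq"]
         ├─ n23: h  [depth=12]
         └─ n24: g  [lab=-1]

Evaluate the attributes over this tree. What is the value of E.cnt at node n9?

1. n1.lab = 18  [terminal]
2. n2.ok = 13  [g.lab - 5]
3. n4.acc = 26  [terminal]
4. n6.acc = "ku"  [terminal]
5. n7.val = "mm"  [terminal]
6. n8.depth = 8  [terminal]
7. n5.hot = 4  [len(c.val) + 2]
8. n5.idx = "vku"  ["v" ++ f.acc]
9. n5.mk = false  [h.depth > 8]
10. n3.hot = 20  [S.hot * -2 + 28]
11. n3.ok = true  [b.acc > 25]
12. n2.fin = -9  [C.ok - 22]
13. n9.env = -6  [g.lab - 24]
14. n10.acc = -1  [terminal]
15. n13.val = "xz"  [terminal]
16. n14.val = "um"  [terminal]
17. n15.lab = 1  [terminal]
18. n12.hot = 8  [8]
19. n12.ok = true  [true]
20. n16.env = 8  [D₁.hot]
21. n17.fin = false  [terminal]
22. n18.acc = "nk"  [terminal]
23. n16.key = true  [e.fin == false]
24. n16.cnt = 9  [E.env * -2 + 25]
25. n19.acc = 27  [terminal]
26. n11.hot = -6  [D₁.hot * -2 + 10]
27. n11.ok = true  [b.acc > 26]
28. n20.acc = 12  [(if D.ok then E.env else b.acc) + 18]
29. n20.depth = -3  [(if D.ok then E.env else b.acc) + 3]
30. n21.acc = 8  [A₀.acc - 4]
31. n21.depth = 10  [A₀.depth + A₀.acc + 1]
32. n22.acc = "yq"  [terminal]
33. n23.depth = 12  [terminal]
34. n24.lab = -1  [terminal]
35. n21.off = 5  [A.depth + g.lab - 4]
36. n21.lab = 25  [A.depth + h.depth + 3]
37. n20.off = 29  [A₁.lab + A₀.acc - 8]
38. n20.lab = 23  [A₁.off + 18]
39. n9.key = true  [b.acc == -1]
40. n9.cnt = 3  [A.lab - 20]
41. n0.hot = 22  [C.fin + 31]
42. n0.idx = "pq"  ["pq"]
43. n0.mk = true  [g.lab > 17]

3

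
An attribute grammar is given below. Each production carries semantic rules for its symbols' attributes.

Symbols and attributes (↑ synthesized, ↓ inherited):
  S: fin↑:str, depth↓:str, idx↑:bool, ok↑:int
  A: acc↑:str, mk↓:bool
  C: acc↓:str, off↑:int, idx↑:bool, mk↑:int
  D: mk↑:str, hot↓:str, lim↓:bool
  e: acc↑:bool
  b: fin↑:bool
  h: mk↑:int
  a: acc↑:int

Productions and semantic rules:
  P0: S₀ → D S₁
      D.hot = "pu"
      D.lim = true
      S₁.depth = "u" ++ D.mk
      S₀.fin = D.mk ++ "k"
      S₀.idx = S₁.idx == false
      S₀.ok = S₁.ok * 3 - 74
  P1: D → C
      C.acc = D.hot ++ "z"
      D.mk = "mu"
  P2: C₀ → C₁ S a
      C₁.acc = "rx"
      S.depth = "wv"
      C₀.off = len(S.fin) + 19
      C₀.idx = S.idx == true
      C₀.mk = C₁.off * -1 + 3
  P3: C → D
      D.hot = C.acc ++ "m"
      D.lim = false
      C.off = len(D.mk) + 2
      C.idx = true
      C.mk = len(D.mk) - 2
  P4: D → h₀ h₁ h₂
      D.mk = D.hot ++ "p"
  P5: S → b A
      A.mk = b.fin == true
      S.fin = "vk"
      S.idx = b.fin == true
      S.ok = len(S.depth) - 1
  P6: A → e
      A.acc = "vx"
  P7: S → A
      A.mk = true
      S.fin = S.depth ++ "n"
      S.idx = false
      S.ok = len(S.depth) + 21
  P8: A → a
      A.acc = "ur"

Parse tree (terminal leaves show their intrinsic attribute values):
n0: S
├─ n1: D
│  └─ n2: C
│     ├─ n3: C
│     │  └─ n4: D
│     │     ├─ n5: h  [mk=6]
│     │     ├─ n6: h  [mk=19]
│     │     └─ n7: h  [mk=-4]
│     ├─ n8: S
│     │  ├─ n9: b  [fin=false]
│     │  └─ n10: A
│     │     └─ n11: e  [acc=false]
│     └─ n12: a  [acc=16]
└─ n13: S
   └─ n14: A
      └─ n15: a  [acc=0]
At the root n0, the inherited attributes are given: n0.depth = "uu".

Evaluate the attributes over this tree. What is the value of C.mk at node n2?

-3

1. n0.depth = "uu"  [given at root]
2. n1.hot = "pu"  ["pu"]
3. n1.lim = true  [true]
4. n2.acc = "puz"  [D.hot ++ "z"]
5. n3.acc = "rx"  ["rx"]
6. n4.hot = "rxm"  [C.acc ++ "m"]
7. n4.lim = false  [false]
8. n5.mk = 6  [terminal]
9. n6.mk = 19  [terminal]
10. n7.mk = -4  [terminal]
11. n4.mk = "rxmp"  [D.hot ++ "p"]
12. n3.off = 6  [len(D.mk) + 2]
13. n3.idx = true  [true]
14. n3.mk = 2  [len(D.mk) - 2]
15. n8.depth = "wv"  ["wv"]
16. n9.fin = false  [terminal]
17. n10.mk = false  [b.fin == true]
18. n11.acc = false  [terminal]
19. n10.acc = "vx"  ["vx"]
20. n8.fin = "vk"  ["vk"]
21. n8.idx = false  [b.fin == true]
22. n8.ok = 1  [len(S.depth) - 1]
23. n12.acc = 16  [terminal]
24. n2.off = 21  [len(S.fin) + 19]
25. n2.idx = false  [S.idx == true]
26. n2.mk = -3  [C₁.off * -1 + 3]
27. n1.mk = "mu"  ["mu"]
28. n13.depth = "umu"  ["u" ++ D.mk]
29. n14.mk = true  [true]
30. n15.acc = 0  [terminal]
31. n14.acc = "ur"  ["ur"]
32. n13.fin = "umun"  [S.depth ++ "n"]
33. n13.idx = false  [false]
34. n13.ok = 24  [len(S.depth) + 21]
35. n0.fin = "muk"  [D.mk ++ "k"]
36. n0.idx = true  [S₁.idx == false]
37. n0.ok = -2  [S₁.ok * 3 - 74]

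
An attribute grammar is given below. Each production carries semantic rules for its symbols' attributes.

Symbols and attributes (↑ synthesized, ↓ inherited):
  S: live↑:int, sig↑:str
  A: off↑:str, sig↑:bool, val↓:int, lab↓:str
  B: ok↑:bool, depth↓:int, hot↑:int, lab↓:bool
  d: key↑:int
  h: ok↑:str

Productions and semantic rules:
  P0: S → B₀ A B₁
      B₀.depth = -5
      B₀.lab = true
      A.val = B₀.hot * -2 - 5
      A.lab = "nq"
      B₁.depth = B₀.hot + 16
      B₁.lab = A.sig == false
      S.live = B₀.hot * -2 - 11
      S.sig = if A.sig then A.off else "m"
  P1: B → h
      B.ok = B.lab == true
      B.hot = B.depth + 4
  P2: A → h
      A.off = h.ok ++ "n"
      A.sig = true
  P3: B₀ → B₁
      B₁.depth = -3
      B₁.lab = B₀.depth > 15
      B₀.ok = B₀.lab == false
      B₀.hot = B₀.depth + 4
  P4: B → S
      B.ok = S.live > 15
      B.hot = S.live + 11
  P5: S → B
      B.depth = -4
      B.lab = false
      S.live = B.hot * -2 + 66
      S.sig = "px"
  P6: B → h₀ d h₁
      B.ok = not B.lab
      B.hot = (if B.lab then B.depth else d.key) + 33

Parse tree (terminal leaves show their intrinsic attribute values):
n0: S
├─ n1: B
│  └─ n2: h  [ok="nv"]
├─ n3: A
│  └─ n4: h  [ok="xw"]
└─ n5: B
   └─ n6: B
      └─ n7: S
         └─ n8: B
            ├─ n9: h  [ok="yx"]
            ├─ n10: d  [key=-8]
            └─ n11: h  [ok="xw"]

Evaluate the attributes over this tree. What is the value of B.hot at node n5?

1. n1.depth = -5  [-5]
2. n1.lab = true  [true]
3. n2.ok = "nv"  [terminal]
4. n1.ok = true  [B.lab == true]
5. n1.hot = -1  [B.depth + 4]
6. n3.val = -3  [B₀.hot * -2 - 5]
7. n3.lab = "nq"  ["nq"]
8. n4.ok = "xw"  [terminal]
9. n3.off = "xwn"  [h.ok ++ "n"]
10. n3.sig = true  [true]
11. n5.depth = 15  [B₀.hot + 16]
12. n5.lab = false  [A.sig == false]
13. n6.depth = -3  [-3]
14. n6.lab = false  [B₀.depth > 15]
15. n8.depth = -4  [-4]
16. n8.lab = false  [false]
17. n9.ok = "yx"  [terminal]
18. n10.key = -8  [terminal]
19. n11.ok = "xw"  [terminal]
20. n8.ok = true  [not B.lab]
21. n8.hot = 25  [(if B.lab then B.depth else d.key) + 33]
22. n7.live = 16  [B.hot * -2 + 66]
23. n7.sig = "px"  ["px"]
24. n6.ok = true  [S.live > 15]
25. n6.hot = 27  [S.live + 11]
26. n5.ok = true  [B₀.lab == false]
27. n5.hot = 19  [B₀.depth + 4]
28. n0.live = -9  [B₀.hot * -2 - 11]
29. n0.sig = "xwn"  [if A.sig then A.off else "m"]

19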